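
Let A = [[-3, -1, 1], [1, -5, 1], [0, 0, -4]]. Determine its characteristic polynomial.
χ_A(x) = (x + 4)^3

xI - A = [[x + 3, 1, -1], [-1, x + 5, -1], [0, 0, x + 4]].

Expanding det(xI - A) along the first row:
det(xI - A) = + (x + 3)·det([[x + 5, -1], [0, x + 4]]) - (1)·det([[-1, -1], [0, x + 4]]) + (-1)·det([[-1, x + 5], [0, 0]]).

Evaluating gives χ_A(x) = x^3 + 12x^2 + 48x + 64 = (x + 4)^3.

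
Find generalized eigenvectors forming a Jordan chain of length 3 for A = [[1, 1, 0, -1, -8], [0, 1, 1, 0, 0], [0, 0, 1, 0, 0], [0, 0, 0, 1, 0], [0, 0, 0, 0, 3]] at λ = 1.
v_1 = [[0, -1, 1, -1, 0]]^T, v_2 = [[0, 1, 0, 0, 0]]^T, v_3 = [[1, 0, 0, 0, 0]]^T

We seek v_1 ∈ ker((A - I)^3) \ ker((A - I)^2), then set v_{i+1} = (A - I) v_i.

One such chain is v_1 = [[0, -1, 1, -1, 0]]^T, v_2 = [[0, 1, 0, 0, 0]]^T, v_3 = [[1, 0, 0, 0, 0]]^T. Check: (A - I) v_3 = [[0, 0, 0, 0, 0]]^T = 0.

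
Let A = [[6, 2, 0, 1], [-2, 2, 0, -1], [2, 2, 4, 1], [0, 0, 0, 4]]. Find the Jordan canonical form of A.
J = [[4, 1, 0, 0], [0, 4, 0, 0], [0, 0, 4, 0], [0, 0, 0, 4]]

The characteristic polynomial is det(xI - A) = (x - 4)^4, so the eigenvalues are 4 (algebraic multiplicity 4).

For λ = 4: rank(A - 4I) = 1, rank((A - 4I)^2) = 0. The eigenspace has dimension 4 - 1 = 3, so there are 3 Jordan blocks; the rank sequence gives block sizes [2, 1, 1].

Assembling the blocks gives the Jordan form J above.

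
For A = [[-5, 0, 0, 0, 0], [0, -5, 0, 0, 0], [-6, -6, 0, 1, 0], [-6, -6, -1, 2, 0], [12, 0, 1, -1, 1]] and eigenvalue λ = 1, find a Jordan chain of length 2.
We seek v_1 ∈ ker((A - I)^2) \ ker(A - I), then set v_{i+1} = (A - I) v_i.

One such chain is v_1 = [[0, 0, 0, 1, 4]]^T, v_2 = [[0, 0, 1, 1, -1]]^T. Check: (A - I) v_2 = [[0, 0, 0, 0, 0]]^T = 0.

v_1 = [[0, 0, 0, 1, 4]]^T, v_2 = [[0, 0, 1, 1, -1]]^T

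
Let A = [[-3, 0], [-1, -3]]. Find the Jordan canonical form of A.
J = [[-3, 1], [0, -3]]

The characteristic polynomial is det(xI - A) = (x + 3)^2, so the eigenvalues are -3 (algebraic multiplicity 2).

For λ = -3: rank(A + 3I) = 1, rank((A + 3I)^2) = 0. The eigenspace has dimension 2 - 1 = 1, so there is 1 Jordan block; the rank sequence gives block sizes [2].

Assembling the blocks gives the Jordan form J above.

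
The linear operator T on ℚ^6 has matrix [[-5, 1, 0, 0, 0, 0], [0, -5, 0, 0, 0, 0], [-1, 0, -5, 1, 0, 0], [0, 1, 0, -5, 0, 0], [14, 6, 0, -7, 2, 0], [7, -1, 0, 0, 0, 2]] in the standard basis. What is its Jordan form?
The characteristic polynomial is det(xI - A) = (x - 2)^2(x + 5)^4, so the eigenvalues are -5 (algebraic multiplicity 4), 2 (algebraic multiplicity 2).

For λ = -5: rank(A + 5I) = 4, rank((A + 5I)^2) = 2. The eigenspace has dimension 6 - 4 = 2, so there are 2 Jordan blocks; the rank sequence gives block sizes [2, 2].

For λ = 2: rank(A - 2I) = 4. The eigenspace has dimension 6 - 4 = 2, so there are 2 Jordan blocks; the rank sequence gives block sizes [1, 1].

Assembling the blocks gives the Jordan form J above.

J = [[-5, 1, 0, 0, 0, 0], [0, -5, 0, 0, 0, 0], [0, 0, -5, 1, 0, 0], [0, 0, 0, -5, 0, 0], [0, 0, 0, 0, 2, 0], [0, 0, 0, 0, 0, 2]]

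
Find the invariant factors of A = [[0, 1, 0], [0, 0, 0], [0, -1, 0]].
The Jordan structure of A has elementary divisors x^2, x. Arranging the block sizes at each eigenvalue in decreasing order and taking row products gives the invariant factors.

Invariant factors (smallest first, each dividing the next): x, x^2.

Check: the last factor x^2 is the minimal polynomial, and the product x^3 is the characteristic polynomial.

x, x^2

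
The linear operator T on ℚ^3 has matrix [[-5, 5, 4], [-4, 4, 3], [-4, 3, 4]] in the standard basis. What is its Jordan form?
The characteristic polynomial is det(xI - A) = (x - 1)^3, so the eigenvalues are 1 (algebraic multiplicity 3).

For λ = 1: rank(A - I) = 2, rank((A - I)^2) = 1, rank((A - I)^3) = 0. The eigenspace has dimension 3 - 2 = 1, so there is 1 Jordan block; the rank sequence gives block sizes [3].

Assembling the blocks gives the Jordan form J above.

J = [[1, 1, 0], [0, 1, 1], [0, 0, 1]]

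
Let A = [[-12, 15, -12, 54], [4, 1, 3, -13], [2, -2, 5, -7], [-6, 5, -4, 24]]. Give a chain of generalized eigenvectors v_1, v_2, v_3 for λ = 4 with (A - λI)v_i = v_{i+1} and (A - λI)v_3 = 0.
v_1 = [[-3, 1, 1, -1]]^T, v_2 = [[-3, 1, 0, -1]]^T, v_3 = [[9, -2, -1, 3]]^T

We seek v_1 ∈ ker((A - 4I)^3) \ ker((A - 4I)^2), then set v_{i+1} = (A - 4I) v_i.

One such chain is v_1 = [[-3, 1, 1, -1]]^T, v_2 = [[-3, 1, 0, -1]]^T, v_3 = [[9, -2, -1, 3]]^T. Check: (A - 4I) v_3 = [[0, 0, 0, 0]]^T = 0.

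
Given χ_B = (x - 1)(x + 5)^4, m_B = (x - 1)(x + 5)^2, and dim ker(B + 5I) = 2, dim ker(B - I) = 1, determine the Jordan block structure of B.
Jordan blocks: (-5, 2), (-5, 2), (1, 1)

λ = -5: algebraic multiplicity 4 (exponent in χ_B), largest block size 2 (exponent in m_B), 2 blocks (geometric multiplicity). These force block sizes [2, 2].
λ = 1: algebraic multiplicity 1 (exponent in χ_B), largest block size 1 (exponent in m_B), 1 block (geometric multiplicity). This forces block sizes [1].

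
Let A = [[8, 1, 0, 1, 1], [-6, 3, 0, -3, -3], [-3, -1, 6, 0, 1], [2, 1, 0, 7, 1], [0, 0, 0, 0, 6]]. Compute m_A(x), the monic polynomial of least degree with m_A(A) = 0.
The characteristic polynomial factors as (x - 6)^5. The minimal polynomial is ∏(x - λ)^{k_λ} where k_λ is the size of the largest Jordan block at λ.

For λ = 6: rank(A - 6I) = 2, and the largest Jordan block has size 2 (the smallest k with rank((A - 6I)^k) = rank((A - 6I)^(k+1))).

So m_A(x) = (x - 6)^2.

m_A(x) = (x - 6)^2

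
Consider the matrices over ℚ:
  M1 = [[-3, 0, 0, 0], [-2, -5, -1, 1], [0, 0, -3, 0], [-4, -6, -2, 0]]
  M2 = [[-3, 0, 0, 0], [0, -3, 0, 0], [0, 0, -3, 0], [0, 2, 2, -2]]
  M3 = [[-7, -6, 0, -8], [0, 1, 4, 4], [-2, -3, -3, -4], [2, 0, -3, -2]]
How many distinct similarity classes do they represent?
Characteristic polynomials: χ_{M1} = (x + 2)(x + 3)^3, χ_{M2} = (x + 2)(x + 3)^3, χ_{M3} = (x + 2)(x + 3)^3.

{M1, M3}: invariant factors x + 3, (x + 2)(x + 3)^2.

{M2}: invariant factors x + 3, x + 3, (x + 2)(x + 3).

Matrices are similar if and only if their invariant-factor lists agree; the partition into similarity classes is {M1, M3}, {M2}.

2 classes: {M1, M3}, {M2}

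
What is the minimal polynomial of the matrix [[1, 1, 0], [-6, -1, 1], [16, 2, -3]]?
m_A(x) = (x + 1)^3

The characteristic polynomial factors as (x + 1)^3. The minimal polynomial is ∏(x - λ)^{k_λ} where k_λ is the size of the largest Jordan block at λ.

For λ = -1: rank(A + I) = 2, and the largest Jordan block has size 3 (the smallest k with rank((A + I)^k) = rank((A + I)^(k+1))).

So m_A(x) = (x + 1)^3.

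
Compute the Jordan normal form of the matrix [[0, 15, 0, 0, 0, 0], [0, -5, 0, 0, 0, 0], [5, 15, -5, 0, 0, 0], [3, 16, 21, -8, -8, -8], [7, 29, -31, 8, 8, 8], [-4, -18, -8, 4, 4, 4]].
J = [[-5, 0, 0, 0, 0, 0], [0, -5, 0, 0, 0, 0], [0, 0, 0, 0, 0, 0], [0, 0, 0, 0, 0, 0], [0, 0, 0, 0, 0, 0], [0, 0, 0, 0, 0, 4]]

The characteristic polynomial is det(xI - A) = x^3(x - 4)(x + 5)^2, so the eigenvalues are -5 (algebraic multiplicity 2), 0 (algebraic multiplicity 3), 4 (algebraic multiplicity 1).

For λ = -5: rank(A + 5I) = 4. The eigenspace has dimension 6 - 4 = 2, so there are 2 Jordan blocks; the rank sequence gives block sizes [1, 1].

For λ = 0: rank(A) = 3. The eigenspace has dimension 6 - 3 = 3, so there are 3 Jordan blocks; the rank sequence gives block sizes [1, 1, 1].

For λ = 4: algebraic multiplicity 1 gives one 1×1 block.

Assembling the blocks gives the Jordan form J above.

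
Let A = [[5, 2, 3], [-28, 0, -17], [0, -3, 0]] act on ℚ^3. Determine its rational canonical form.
The invariant factors of A (the non-unit diagonal entries of the Smith normal form of xI - A over ℚ[x]) are (x - 3)(x^2 - 2x - 1), each dividing the next. The characteristic polynomial is their product, (x - 3)(x^2 - 2x - 1).

The rational canonical form is the block-diagonal matrix of companion matrices C(f_i):
R = [[0, 0, -3], [1, 0, -5], [0, 1, 5]].

Note the characteristic polynomial does not split into linear factors over ℚ, so A has no Jordan form over ℚ; the rational canonical form exists over any field.

R = [[0, 0, -3], [1, 0, -5], [0, 1, 5]]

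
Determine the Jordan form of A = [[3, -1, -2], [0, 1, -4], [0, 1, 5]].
J = [[3, 1, 0], [0, 3, 0], [0, 0, 3]]

The characteristic polynomial is det(xI - A) = (x - 3)^3, so the eigenvalues are 3 (algebraic multiplicity 3).

For λ = 3: rank(A - 3I) = 1, rank((A - 3I)^2) = 0. The eigenspace has dimension 3 - 1 = 2, so there are 2 Jordan blocks; the rank sequence gives block sizes [2, 1].

Assembling the blocks gives the Jordan form J above.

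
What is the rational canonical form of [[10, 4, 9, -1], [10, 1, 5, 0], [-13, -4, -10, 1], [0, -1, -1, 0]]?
The invariant factors of A (the non-unit diagonal entries of the Smith normal form of xI - A over ℚ[x]) are (x - 1)(x^3 - 2x - 2), each dividing the next. The characteristic polynomial is their product, (x - 1)(x^3 - 2x - 2).

The rational canonical form is the block-diagonal matrix of companion matrices C(f_i):
R = [[0, 0, 0, -2], [1, 0, 0, 0], [0, 1, 0, 2], [0, 0, 1, 1]].

Note the characteristic polynomial does not split into linear factors over ℚ, so A has no Jordan form over ℚ; the rational canonical form exists over any field.

R = [[0, 0, 0, -2], [1, 0, 0, 0], [0, 1, 0, 2], [0, 0, 1, 1]]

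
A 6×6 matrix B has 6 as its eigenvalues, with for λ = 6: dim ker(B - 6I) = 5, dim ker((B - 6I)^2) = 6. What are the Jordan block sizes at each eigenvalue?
Jordan blocks: (6, 2), (6, 1), (6, 1), (6, 1), (6, 1)

λ = 6: successive nullity increments [5, 1] count blocks of size ≥ k; block sizes are [2, 1, 1, 1, 1].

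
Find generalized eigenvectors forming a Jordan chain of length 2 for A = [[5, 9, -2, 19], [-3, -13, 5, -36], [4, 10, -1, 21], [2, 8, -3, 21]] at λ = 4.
We seek v_1 ∈ ker((A - 4I)^2) \ ker(A - 4I), then set v_{i+1} = (A - 4I) v_i.

One such chain is v_1 = [[0, -2, 0, 1]]^T, v_2 = [[1, -2, 1, 1]]^T. Check: (A - 4I) v_2 = [[0, 0, 0, 0]]^T = 0.

v_1 = [[0, -2, 0, 1]]^T, v_2 = [[1, -2, 1, 1]]^T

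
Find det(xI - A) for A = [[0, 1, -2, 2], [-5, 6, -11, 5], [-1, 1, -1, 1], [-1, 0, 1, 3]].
xI - A = [[x, -1, 2, -2], [5, x - 6, 11, -5], [1, -1, x + 1, -1], [1, 0, -1, x - 3]].

Expanding det(xI - A) along the first row:
det(xI - A) = + (x)·det([[x - 6, 11, -5], [-1, x + 1, -1], [0, -1, x - 3]]) - (-1)·det([[5, 11, -5], [1, x + 1, -1], [1, -1, x - 3]]) + (2)·det([[5, x - 6, -5], [1, -1, -1], [1, 0, x - 3]]) - (-2)·det([[5, x - 6, 11], [1, -1, x + 1], [1, 0, -1]]).

Evaluating gives χ_A(x) = x^4 - 8x^3 + 24x^2 - 32x + 16 = (x - 2)^4.

χ_A(x) = (x - 2)^4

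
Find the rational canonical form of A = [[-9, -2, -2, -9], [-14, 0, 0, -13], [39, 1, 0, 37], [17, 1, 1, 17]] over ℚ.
R = [[0, 0, 0, -25], [1, 0, 0, 40], [0, 1, 0, -26], [0, 0, 1, 8]]

The invariant factors of A (the non-unit diagonal entries of the Smith normal form of xI - A over ℚ[x]) are (x^2 - 4x + 5)^2, each dividing the next. The characteristic polynomial is their product, (x^2 - 4x + 5)^2.

The rational canonical form is the block-diagonal matrix of companion matrices C(f_i):
R = [[0, 0, 0, -25], [1, 0, 0, 40], [0, 1, 0, -26], [0, 0, 1, 8]].

Note the characteristic polynomial does not split into linear factors over ℚ, so A has no Jordan form over ℚ; the rational canonical form exists over any field.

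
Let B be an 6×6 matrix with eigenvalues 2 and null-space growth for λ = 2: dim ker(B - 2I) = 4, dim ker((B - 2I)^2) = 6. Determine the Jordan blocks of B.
Jordan blocks: (2, 2), (2, 2), (2, 1), (2, 1)

λ = 2: successive nullity increments [4, 2] count blocks of size ≥ k; block sizes are [2, 2, 1, 1].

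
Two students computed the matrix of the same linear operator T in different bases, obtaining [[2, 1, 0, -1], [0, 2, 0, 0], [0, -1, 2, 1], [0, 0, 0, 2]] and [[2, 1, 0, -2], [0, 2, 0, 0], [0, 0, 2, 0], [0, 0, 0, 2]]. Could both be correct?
Yes.

Two matrices over a field are similar if and only if they have the same invariant factors.

Both A and B have characteristic polynomial (x - 2)^4 and minimal polynomial (x - 2)^2. Computing further, both have invariant factors x - 2, x - 2, (x - 2)^2. Hence A and B are similar.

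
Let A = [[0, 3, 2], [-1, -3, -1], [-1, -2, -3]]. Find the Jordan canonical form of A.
The characteristic polynomial is det(xI - A) = (x + 2)^3, so the eigenvalues are -2 (algebraic multiplicity 3).

For λ = -2: rank(A + 2I) = 2, rank((A + 2I)^2) = 1, rank((A + 2I)^3) = 0. The eigenspace has dimension 3 - 2 = 1, so there is 1 Jordan block; the rank sequence gives block sizes [3].

Assembling the blocks gives the Jordan form J above.

J = [[-2, 1, 0], [0, -2, 1], [0, 0, -2]]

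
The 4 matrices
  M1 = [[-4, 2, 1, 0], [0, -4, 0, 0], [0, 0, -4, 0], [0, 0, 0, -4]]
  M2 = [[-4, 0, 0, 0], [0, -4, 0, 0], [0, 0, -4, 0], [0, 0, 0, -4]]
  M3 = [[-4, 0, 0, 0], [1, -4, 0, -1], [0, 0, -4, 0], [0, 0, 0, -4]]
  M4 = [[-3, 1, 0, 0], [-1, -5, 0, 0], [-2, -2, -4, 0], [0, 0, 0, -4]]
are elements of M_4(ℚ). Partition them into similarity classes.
Characteristic polynomials: χ_{M1} = (x + 4)^4, χ_{M2} = (x + 4)^4, χ_{M3} = (x + 4)^4, χ_{M4} = (x + 4)^4.

{M1, M3, M4}: invariant factors x + 4, x + 4, (x + 4)^2.

{M2}: invariant factors x + 4, x + 4, x + 4, x + 4.

Matrices are similar if and only if their invariant-factor lists agree; the partition into similarity classes is {M1, M3, M4}, {M2}.

2 classes: {M1, M3, M4}, {M2}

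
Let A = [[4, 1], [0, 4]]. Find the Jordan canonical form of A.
The characteristic polynomial is det(xI - A) = (x - 4)^2, so the eigenvalues are 4 (algebraic multiplicity 2).

For λ = 4: rank(A - 4I) = 1, rank((A - 4I)^2) = 0. The eigenspace has dimension 2 - 1 = 1, so there is 1 Jordan block; the rank sequence gives block sizes [2].

Assembling the blocks gives the Jordan form J above.

J = [[4, 1], [0, 4]]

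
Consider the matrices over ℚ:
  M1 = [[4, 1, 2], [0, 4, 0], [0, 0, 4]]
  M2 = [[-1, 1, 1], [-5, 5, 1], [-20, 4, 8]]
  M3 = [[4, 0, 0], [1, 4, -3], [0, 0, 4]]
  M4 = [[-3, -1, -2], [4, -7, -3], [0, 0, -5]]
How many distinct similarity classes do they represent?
2 classes: {M1, M2, M3}, {M4}

Characteristic polynomials: χ_{M1} = (x - 4)^3, χ_{M2} = (x - 4)^3, χ_{M3} = (x - 4)^3, χ_{M4} = (x + 5)^3.

{M1, M2, M3}: invariant factors x - 4, (x - 4)^2.

{M4}: invariant factors (x + 5)^3.

Matrices are similar if and only if their invariant-factor lists agree; the partition into similarity classes is {M1, M2, M3}, {M4}.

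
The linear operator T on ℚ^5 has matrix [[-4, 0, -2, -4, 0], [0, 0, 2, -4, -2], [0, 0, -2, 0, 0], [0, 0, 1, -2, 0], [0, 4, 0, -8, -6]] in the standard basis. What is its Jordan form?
The characteristic polynomial is det(xI - A) = (x + 2)^3(x + 4)^2, so the eigenvalues are -4 (algebraic multiplicity 2), -2 (algebraic multiplicity 3).

For λ = -4: rank(A + 4I) = 3. The eigenspace has dimension 5 - 3 = 2, so there are 2 Jordan blocks; the rank sequence gives block sizes [1, 1].

For λ = -2: rank(A + 2I) = 3, rank((A + 2I)^2) = 2. The eigenspace has dimension 5 - 3 = 2, so there are 2 Jordan blocks; the rank sequence gives block sizes [2, 1].

Assembling the blocks gives the Jordan form J above.

J = [[-4, 0, 0, 0, 0], [0, -4, 0, 0, 0], [0, 0, -2, 1, 0], [0, 0, 0, -2, 0], [0, 0, 0, 0, -2]]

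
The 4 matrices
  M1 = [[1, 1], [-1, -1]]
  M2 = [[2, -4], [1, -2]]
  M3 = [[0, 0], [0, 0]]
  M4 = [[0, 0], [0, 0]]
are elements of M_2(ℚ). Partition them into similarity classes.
Characteristic polynomials: χ_{M1} = x^2, χ_{M2} = x^2, χ_{M3} = x^2, χ_{M4} = x^2.

{M1, M2}: invariant factors x^2.

{M3, M4}: invariant factors x, x.

Matrices are similar if and only if their invariant-factor lists agree; the partition into similarity classes is {M1, M2}, {M3, M4}.

2 classes: {M1, M2}, {M3, M4}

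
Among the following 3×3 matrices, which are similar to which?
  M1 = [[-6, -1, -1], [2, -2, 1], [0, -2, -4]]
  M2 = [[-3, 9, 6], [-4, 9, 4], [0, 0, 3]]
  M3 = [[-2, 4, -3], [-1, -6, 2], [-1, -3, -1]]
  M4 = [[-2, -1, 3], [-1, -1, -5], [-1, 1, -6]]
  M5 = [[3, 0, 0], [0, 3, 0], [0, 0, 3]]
4 classes: {M1}, {M2}, {M3, M4}, {M5}

Characteristic polynomials: χ_{M1} = (x + 4)^3, χ_{M2} = (x - 3)^3, χ_{M3} = (x + 3)^3, χ_{M4} = (x + 3)^3, χ_{M5} = (x - 3)^3.

{M1}: invariant factors (x + 4)^3.

{M2}: invariant factors x - 3, (x - 3)^2.

{M3, M4}: invariant factors (x + 3)^3.

{M5}: invariant factors x - 3, x - 3, x - 3.

Matrices are similar if and only if their invariant-factor lists agree; the partition into similarity classes is {M1}, {M2}, {M3, M4}, {M5}.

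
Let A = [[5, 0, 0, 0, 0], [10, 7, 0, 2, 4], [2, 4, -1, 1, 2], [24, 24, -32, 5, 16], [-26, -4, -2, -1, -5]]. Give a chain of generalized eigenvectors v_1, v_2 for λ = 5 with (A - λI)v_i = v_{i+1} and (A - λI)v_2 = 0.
v_1 = [[0, 0, 0, 1, 0]]^T, v_2 = [[0, 2, 1, 0, -1]]^T

We seek v_1 ∈ ker((A - 5I)^2) \ ker(A - 5I), then set v_{i+1} = (A - 5I) v_i.

One such chain is v_1 = [[0, 0, 0, 1, 0]]^T, v_2 = [[0, 2, 1, 0, -1]]^T. Check: (A - 5I) v_2 = [[0, 0, 0, 0, 0]]^T = 0.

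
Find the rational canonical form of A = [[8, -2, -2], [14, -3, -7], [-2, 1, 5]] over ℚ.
The invariant factors of A (the non-unit diagonal entries of the Smith normal form of xI - A over ℚ[x]) are x - 4, (x - 4)(x - 2), each dividing the next. The characteristic polynomial is their product, (x - 4)^2(x - 2).

The rational canonical form is the block-diagonal matrix of companion matrices C(f_i):
R = [[4, 0, 0], [0, 0, -8], [0, 1, 6]].

R = [[4, 0, 0], [0, 0, -8], [0, 1, 6]]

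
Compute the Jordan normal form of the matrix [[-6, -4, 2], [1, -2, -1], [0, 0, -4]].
The characteristic polynomial is det(xI - A) = (x + 4)^3, so the eigenvalues are -4 (algebraic multiplicity 3).

For λ = -4: rank(A + 4I) = 1, rank((A + 4I)^2) = 0. The eigenspace has dimension 3 - 1 = 2, so there are 2 Jordan blocks; the rank sequence gives block sizes [2, 1].

Assembling the blocks gives the Jordan form J above.

J = [[-4, 1, 0], [0, -4, 0], [0, 0, -4]]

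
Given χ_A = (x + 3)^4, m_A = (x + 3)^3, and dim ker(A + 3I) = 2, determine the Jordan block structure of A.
λ = -3: algebraic multiplicity 4 (exponent in χ_A), largest block size 3 (exponent in m_A), 2 blocks (geometric multiplicity). These force block sizes [3, 1].

Jordan blocks: (-3, 3), (-3, 1)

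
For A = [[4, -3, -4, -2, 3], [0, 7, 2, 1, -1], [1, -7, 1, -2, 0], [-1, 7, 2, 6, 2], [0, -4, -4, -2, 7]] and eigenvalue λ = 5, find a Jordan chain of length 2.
We seek v_1 ∈ ker((A - 5I)^2) \ ker(A - 5I), then set v_{i+1} = (A - 5I) v_i.

One such chain is v_1 = [[1, 0, 1, -1, 1]]^T, v_2 = [[0, 0, -1, 2, 0]]^T. Check: (A - 5I) v_2 = [[0, 0, 0, 0, 0]]^T = 0.

v_1 = [[1, 0, 1, -1, 1]]^T, v_2 = [[0, 0, -1, 2, 0]]^T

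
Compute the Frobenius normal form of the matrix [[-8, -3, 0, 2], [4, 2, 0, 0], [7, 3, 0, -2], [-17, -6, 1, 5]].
R = [[0, 0, 0, 4], [1, 0, 0, 2], [0, 1, 0, -2], [0, 0, 1, -1]]

The invariant factors of A (the non-unit diagonal entries of the Smith normal form of xI - A over ℚ[x]) are (x + 1)(x^3 + 2x - 4), each dividing the next. The characteristic polynomial is their product, (x + 1)(x^3 + 2x - 4).

The rational canonical form is the block-diagonal matrix of companion matrices C(f_i):
R = [[0, 0, 0, 4], [1, 0, 0, 2], [0, 1, 0, -2], [0, 0, 1, -1]].

Note the characteristic polynomial does not split into linear factors over ℚ, so A has no Jordan form over ℚ; the rational canonical form exists over any field.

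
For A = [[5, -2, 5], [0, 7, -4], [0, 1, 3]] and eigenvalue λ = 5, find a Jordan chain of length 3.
We seek v_1 ∈ ker((A - 5I)^3) \ ker((A - 5I)^2), then set v_{i+1} = (A - 5I) v_i.

One such chain is v_1 = [[-1, 3, 1]]^T, v_2 = [[-1, 2, 1]]^T, v_3 = [[1, 0, 0]]^T. Check: (A - 5I) v_3 = [[0, 0, 0]]^T = 0.

v_1 = [[-1, 3, 1]]^T, v_2 = [[-1, 2, 1]]^T, v_3 = [[1, 0, 0]]^T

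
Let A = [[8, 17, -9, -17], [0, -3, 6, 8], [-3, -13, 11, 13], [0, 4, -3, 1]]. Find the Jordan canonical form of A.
The characteristic polynomial is det(xI - A) = (x - 5)^3(x - 2), so the eigenvalues are 2 (algebraic multiplicity 1), 5 (algebraic multiplicity 3).

For λ = 2: algebraic multiplicity 1 gives one 1×1 block.

For λ = 5: rank(A - 5I) = 2, rank((A - 5I)^2) = 1. The eigenspace has dimension 4 - 2 = 2, so there are 2 Jordan blocks; the rank sequence gives block sizes [2, 1].

Assembling the blocks gives the Jordan form J above.

J = [[2, 0, 0, 0], [0, 5, 1, 0], [0, 0, 5, 0], [0, 0, 0, 5]]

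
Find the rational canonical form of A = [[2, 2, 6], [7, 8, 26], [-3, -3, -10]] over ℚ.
R = [[0, 0, -2], [1, 0, 2], [0, 1, 0]]

The invariant factors of A (the non-unit diagonal entries of the Smith normal form of xI - A over ℚ[x]) are x^3 - 2x + 2, each dividing the next. The characteristic polynomial is their product, x^3 - 2x + 2.

The rational canonical form is the block-diagonal matrix of companion matrices C(f_i):
R = [[0, 0, -2], [1, 0, 2], [0, 1, 0]].

Note the characteristic polynomial does not split into linear factors over ℚ, so A has no Jordan form over ℚ; the rational canonical form exists over any field.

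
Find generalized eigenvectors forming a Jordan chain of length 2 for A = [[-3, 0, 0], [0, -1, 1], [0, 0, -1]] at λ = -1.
v_1 = [[0, 1, 1]]^T, v_2 = [[0, 1, 0]]^T

We seek v_1 ∈ ker((A + I)^2) \ ker(A + I), then set v_{i+1} = (A + I) v_i.

One such chain is v_1 = [[0, 1, 1]]^T, v_2 = [[0, 1, 0]]^T. Check: (A + I) v_2 = [[0, 0, 0]]^T = 0.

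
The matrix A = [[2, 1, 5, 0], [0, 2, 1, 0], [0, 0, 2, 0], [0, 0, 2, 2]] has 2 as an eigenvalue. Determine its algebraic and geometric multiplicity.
The characteristic polynomial is (x - 2)^4, so the factor x - 2 appears with exponent 4: the algebraic multiplicity is 4.

rank(A - 2I) = 2, so the eigenspace has dimension 4 - 2 = 2: the geometric multiplicity is 2.

Since 2 < 4, A is not diagonalizable.

algebraic multiplicity 4, geometric multiplicity 2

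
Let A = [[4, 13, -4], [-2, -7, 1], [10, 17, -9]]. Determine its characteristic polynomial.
xI - A = [[x - 4, -13, 4], [2, x + 7, -1], [-10, -17, x + 9]].

Expanding det(xI - A) along the first row:
det(xI - A) = + (x - 4)·det([[x + 7, -1], [-17, x + 9]]) - (-13)·det([[2, -1], [-10, x + 9]]) + (4)·det([[2, x + 7], [-10, -17]]).

Evaluating gives χ_A(x) = x^3 + 12x^2 + 48x + 64 = (x + 4)^3.

χ_A(x) = (x + 4)^3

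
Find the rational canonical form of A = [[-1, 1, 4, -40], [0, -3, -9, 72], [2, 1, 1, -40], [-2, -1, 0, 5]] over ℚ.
The invariant factors of A (the non-unit diagonal entries of the Smith normal form of xI - A over ℚ[x]) are x + 3, (x - 4)^2(x + 3), each dividing the next. The characteristic polynomial is their product, (x - 4)^2(x + 3)^2.

The rational canonical form is the block-diagonal matrix of companion matrices C(f_i):
R = [[-3, 0, 0, 0], [0, 0, 0, -48], [0, 1, 0, 8], [0, 0, 1, 5]].

R = [[-3, 0, 0, 0], [0, 0, 0, -48], [0, 1, 0, 8], [0, 0, 1, 5]]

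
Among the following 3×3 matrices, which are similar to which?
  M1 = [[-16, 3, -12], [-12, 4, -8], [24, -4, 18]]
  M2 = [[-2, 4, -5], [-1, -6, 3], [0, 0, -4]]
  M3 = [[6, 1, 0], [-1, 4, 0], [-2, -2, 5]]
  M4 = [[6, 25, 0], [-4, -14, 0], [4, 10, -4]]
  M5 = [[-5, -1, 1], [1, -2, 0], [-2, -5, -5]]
Characteristic polynomials: χ_{M1} = (x - 2)^3, χ_{M2} = (x + 4)^3, χ_{M3} = (x - 5)^3, χ_{M4} = (x + 4)^3, χ_{M5} = (x + 4)^3.

{M1}: invariant factors x - 2, (x - 2)^2.

{M2, M5}: invariant factors (x + 4)^3.

{M3}: invariant factors x - 5, (x - 5)^2.

{M4}: invariant factors x + 4, (x + 4)^2.

Matrices are similar if and only if their invariant-factor lists agree; the partition into similarity classes is {M1}, {M2, M5}, {M3}, {M4}.

4 classes: {M1}, {M2, M5}, {M3}, {M4}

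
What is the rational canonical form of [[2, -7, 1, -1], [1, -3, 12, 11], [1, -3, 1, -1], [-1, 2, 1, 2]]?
R = [[0, 0, 0, -36], [1, 0, 0, 12], [0, 1, 0, -13], [0, 0, 1, 2]]

The invariant factors of A (the non-unit diagonal entries of the Smith normal form of xI - A over ℚ[x]) are (x^2 - x + 6)^2, each dividing the next. The characteristic polynomial is their product, (x^2 - x + 6)^2.

The rational canonical form is the block-diagonal matrix of companion matrices C(f_i):
R = [[0, 0, 0, -36], [1, 0, 0, 12], [0, 1, 0, -13], [0, 0, 1, 2]].

Note the characteristic polynomial does not split into linear factors over ℚ, so A has no Jordan form over ℚ; the rational canonical form exists over any field.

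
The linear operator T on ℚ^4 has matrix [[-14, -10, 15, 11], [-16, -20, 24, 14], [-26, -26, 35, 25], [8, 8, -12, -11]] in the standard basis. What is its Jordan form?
The characteristic polynomial is det(xI - A) = (x + 1)^2(x + 4)^2, so the eigenvalues are -4 (algebraic multiplicity 2), -1 (algebraic multiplicity 2).

For λ = -4: rank(A + 4I) = 2. The eigenspace has dimension 4 - 2 = 2, so there are 2 Jordan blocks; the rank sequence gives block sizes [1, 1].

For λ = -1: rank(A + I) = 3, rank((A + I)^2) = 2. The eigenspace has dimension 4 - 3 = 1, so there is 1 Jordan block; the rank sequence gives block sizes [2].

Assembling the blocks gives the Jordan form J above.

J = [[-4, 0, 0, 0], [0, -4, 0, 0], [0, 0, -1, 1], [0, 0, 0, -1]]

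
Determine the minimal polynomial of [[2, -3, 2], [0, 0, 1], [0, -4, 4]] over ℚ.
The characteristic polynomial factors as (x - 2)^3. The minimal polynomial is ∏(x - λ)^{k_λ} where k_λ is the size of the largest Jordan block at λ.

For λ = 2: rank(A - 2I) = 2, and the largest Jordan block has size 3 (the smallest k with rank((A - 2I)^k) = rank((A - 2I)^(k+1))).

So m_A(x) = (x - 2)^3.

m_A(x) = (x - 2)^3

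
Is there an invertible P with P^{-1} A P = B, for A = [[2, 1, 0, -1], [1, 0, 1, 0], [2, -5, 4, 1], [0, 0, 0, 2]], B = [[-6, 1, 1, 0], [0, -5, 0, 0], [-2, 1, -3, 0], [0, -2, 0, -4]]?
trace(A) = 8 but trace(B) = -18. The trace is a similarity invariant, so A and B are not similar.

No.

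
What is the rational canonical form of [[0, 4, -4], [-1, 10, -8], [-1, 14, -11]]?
The invariant factors of A (the non-unit diagonal entries of the Smith normal form of xI - A over ℚ[x]) are (x - 1)(x^2 + 2x + 4), each dividing the next. The characteristic polynomial is their product, (x - 1)(x^2 + 2x + 4).

The rational canonical form is the block-diagonal matrix of companion matrices C(f_i):
R = [[0, 0, 4], [1, 0, -2], [0, 1, -1]].

Note the characteristic polynomial does not split into linear factors over ℚ, so A has no Jordan form over ℚ; the rational canonical form exists over any field.

R = [[0, 0, 4], [1, 0, -2], [0, 1, -1]]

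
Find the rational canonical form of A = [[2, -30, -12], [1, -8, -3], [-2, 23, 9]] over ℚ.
The invariant factors of A (the non-unit diagonal entries of the Smith normal form of xI - A over ℚ[x]) are x(x^2 - 3x + 5), each dividing the next. The characteristic polynomial is their product, x(x^2 - 3x + 5).

The rational canonical form is the block-diagonal matrix of companion matrices C(f_i):
R = [[0, 0, 0], [1, 0, -5], [0, 1, 3]].

Note the characteristic polynomial does not split into linear factors over ℚ, so A has no Jordan form over ℚ; the rational canonical form exists over any field.

R = [[0, 0, 0], [1, 0, -5], [0, 1, 3]]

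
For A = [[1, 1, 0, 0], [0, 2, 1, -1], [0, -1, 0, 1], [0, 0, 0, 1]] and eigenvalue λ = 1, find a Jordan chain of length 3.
v_1 = [[0, 0, 1, 0]]^T, v_2 = [[0, 1, -1, 0]]^T, v_3 = [[1, 0, 0, 0]]^T

We seek v_1 ∈ ker((A - I)^3) \ ker((A - I)^2), then set v_{i+1} = (A - I) v_i.

One such chain is v_1 = [[0, 0, 1, 0]]^T, v_2 = [[0, 1, -1, 0]]^T, v_3 = [[1, 0, 0, 0]]^T. Check: (A - I) v_3 = [[0, 0, 0, 0]]^T = 0.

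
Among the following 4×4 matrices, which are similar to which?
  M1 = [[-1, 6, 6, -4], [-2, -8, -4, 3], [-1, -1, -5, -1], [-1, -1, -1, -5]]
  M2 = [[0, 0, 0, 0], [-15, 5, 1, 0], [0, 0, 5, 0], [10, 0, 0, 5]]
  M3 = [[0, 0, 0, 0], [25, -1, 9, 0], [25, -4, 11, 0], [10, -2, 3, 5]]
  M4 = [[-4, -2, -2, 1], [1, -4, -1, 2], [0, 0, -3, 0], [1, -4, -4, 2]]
Characteristic polynomials: χ_{M1} = (x + 4)(x + 5)^3, χ_{M2} = x(x - 5)^3, χ_{M3} = x(x - 5)^3, χ_{M4} = x(x + 3)^3.

{M1}: invariant factors (x + 4)(x + 5)^3.

{M2, M3}: invariant factors x - 5, x(x - 5)^2.

{M4}: invariant factors x + 3, x(x + 3)^2.

Matrices are similar if and only if their invariant-factor lists agree; the partition into similarity classes is {M1}, {M2, M3}, {M4}.

3 classes: {M1}, {M2, M3}, {M4}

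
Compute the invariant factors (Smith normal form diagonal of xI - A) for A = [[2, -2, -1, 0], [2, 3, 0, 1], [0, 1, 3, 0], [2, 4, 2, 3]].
The Jordan structure of A has elementary divisors (x - 2), (x - 3)^3. Arranging the block sizes at each eigenvalue in decreasing order and taking row products gives the invariant factors.

Invariant factors (smallest first, each dividing the next): (x - 3)^3(x - 2).

Check: the last factor (x - 3)^3(x - 2) is the minimal polynomial, and the product (x - 3)^3(x - 2) is the characteristic polynomial.

(x - 3)^3(x - 2)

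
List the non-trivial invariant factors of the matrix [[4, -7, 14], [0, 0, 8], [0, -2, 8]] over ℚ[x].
x - 4, (x - 4)^2

The Jordan structure of A has elementary divisors (x - 4)^2, (x - 4). Arranging the block sizes at each eigenvalue in decreasing order and taking row products gives the invariant factors.

Invariant factors (smallest first, each dividing the next): x - 4, (x - 4)^2.

Check: the last factor (x - 4)^2 is the minimal polynomial, and the product (x - 4)^3 is the characteristic polynomial.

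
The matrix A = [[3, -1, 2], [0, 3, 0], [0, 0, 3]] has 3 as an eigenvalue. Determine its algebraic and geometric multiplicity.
algebraic multiplicity 3, geometric multiplicity 2

The characteristic polynomial is (x - 3)^3, so the factor x - 3 appears with exponent 3: the algebraic multiplicity is 3.

rank(A - 3I) = 1, so the eigenspace has dimension 3 - 1 = 2: the geometric multiplicity is 2.

Since 2 < 3, A is not diagonalizable.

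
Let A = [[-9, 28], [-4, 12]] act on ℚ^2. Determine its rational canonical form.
R = [[0, -4], [1, 3]]

The invariant factors of A (the non-unit diagonal entries of the Smith normal form of xI - A over ℚ[x]) are x^2 - 3x + 4, each dividing the next. The characteristic polynomial is their product, x^2 - 3x + 4.

The rational canonical form is the block-diagonal matrix of companion matrices C(f_i):
R = [[0, -4], [1, 3]].

Note the characteristic polynomial does not split into linear factors over ℚ, so A has no Jordan form over ℚ; the rational canonical form exists over any field.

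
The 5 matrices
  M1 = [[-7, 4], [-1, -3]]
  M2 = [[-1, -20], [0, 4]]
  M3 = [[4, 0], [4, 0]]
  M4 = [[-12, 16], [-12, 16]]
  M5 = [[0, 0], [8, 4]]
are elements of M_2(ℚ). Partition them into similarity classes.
3 classes: {M1}, {M2}, {M3, M4, M5}

Characteristic polynomials: χ_{M1} = (x + 5)^2, χ_{M2} = (x - 4)(x + 1), χ_{M3} = x(x - 4), χ_{M4} = x(x - 4), χ_{M5} = x(x - 4).

{M1}: invariant factors (x + 5)^2.

{M2}: invariant factors (x - 4)(x + 1).

{M3, M4, M5}: invariant factors x(x - 4).

Matrices are similar if and only if their invariant-factor lists agree; the partition into similarity classes is {M1}, {M2}, {M3, M4, M5}.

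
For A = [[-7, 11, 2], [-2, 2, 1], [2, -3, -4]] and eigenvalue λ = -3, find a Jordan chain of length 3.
v_1 = [[0, 0, 1]]^T, v_2 = [[2, 1, -1]]^T, v_3 = [[1, 0, 2]]^T

We seek v_1 ∈ ker((A + 3I)^3) \ ker((A + 3I)^2), then set v_{i+1} = (A + 3I) v_i.

One such chain is v_1 = [[0, 0, 1]]^T, v_2 = [[2, 1, -1]]^T, v_3 = [[1, 0, 2]]^T. Check: (A + 3I) v_3 = [[0, 0, 0]]^T = 0.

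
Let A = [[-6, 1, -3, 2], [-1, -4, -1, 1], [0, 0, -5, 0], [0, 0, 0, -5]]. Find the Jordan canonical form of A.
J = [[-5, 1, 0, 0], [0, -5, 1, 0], [0, 0, -5, 0], [0, 0, 0, -5]]

The characteristic polynomial is det(xI - A) = (x + 5)^4, so the eigenvalues are -5 (algebraic multiplicity 4).

For λ = -5: rank(A + 5I) = 2, rank((A + 5I)^2) = 1, rank((A + 5I)^3) = 0. The eigenspace has dimension 4 - 2 = 2, so there are 2 Jordan blocks; the rank sequence gives block sizes [3, 1].

Assembling the blocks gives the Jordan form J above.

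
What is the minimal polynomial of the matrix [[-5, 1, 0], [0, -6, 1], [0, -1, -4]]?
m_A(x) = (x + 5)^3

The characteristic polynomial factors as (x + 5)^3. The minimal polynomial is ∏(x - λ)^{k_λ} where k_λ is the size of the largest Jordan block at λ.

For λ = -5: rank(A + 5I) = 2, and the largest Jordan block has size 3 (the smallest k with rank((A + 5I)^k) = rank((A + 5I)^(k+1))).

So m_A(x) = (x + 5)^3.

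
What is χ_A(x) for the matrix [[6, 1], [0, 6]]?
χ_A(x) = (x - 6)^2

xI - A = [[x - 6, -1], [0, x - 6]].

Expanding det(xI - A) along the first row:
det(xI - A) = + (x - 6)·det([[x - 6]]) - (-1)·det([[0]]).

Evaluating gives χ_A(x) = x^2 - 12x + 36 = (x - 6)^2.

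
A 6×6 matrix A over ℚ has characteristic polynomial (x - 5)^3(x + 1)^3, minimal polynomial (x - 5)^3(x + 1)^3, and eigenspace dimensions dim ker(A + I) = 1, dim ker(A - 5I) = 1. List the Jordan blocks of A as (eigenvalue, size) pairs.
λ = -1: algebraic multiplicity 3 (exponent in χ_A), largest block size 3 (exponent in m_A), 1 block (geometric multiplicity). This forces block sizes [3].
λ = 5: algebraic multiplicity 3 (exponent in χ_A), largest block size 3 (exponent in m_A), 1 block (geometric multiplicity). This forces block sizes [3].

Jordan blocks: (-1, 3), (5, 3)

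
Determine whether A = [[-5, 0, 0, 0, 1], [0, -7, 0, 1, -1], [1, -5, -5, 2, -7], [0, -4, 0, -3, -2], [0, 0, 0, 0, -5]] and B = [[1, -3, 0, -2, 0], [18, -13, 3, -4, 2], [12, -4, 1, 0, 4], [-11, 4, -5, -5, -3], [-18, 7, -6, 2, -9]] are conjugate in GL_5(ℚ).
Yes.

Two matrices over a field are similar if and only if they have the same invariant factors.

Both A and B have characteristic polynomial (x + 5)^5 and minimal polynomial (x + 5)^3. Computing further, both have invariant factors (x + 5)^2, (x + 5)^3. Hence A and B are similar.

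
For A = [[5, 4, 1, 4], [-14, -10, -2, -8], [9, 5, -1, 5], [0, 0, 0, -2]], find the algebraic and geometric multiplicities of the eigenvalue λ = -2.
algebraic multiplicity 4, geometric multiplicity 2

The characteristic polynomial is (x + 2)^4, so the factor x + 2 appears with exponent 4: the algebraic multiplicity is 4.

rank(A + 2I) = 2, so the eigenspace has dimension 4 - 2 = 2: the geometric multiplicity is 2.

Since 2 < 4, A is not diagonalizable.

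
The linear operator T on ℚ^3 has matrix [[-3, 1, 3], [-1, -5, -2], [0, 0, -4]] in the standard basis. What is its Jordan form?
J = [[-4, 1, 0], [0, -4, 1], [0, 0, -4]]

The characteristic polynomial is det(xI - A) = (x + 4)^3, so the eigenvalues are -4 (algebraic multiplicity 3).

For λ = -4: rank(A + 4I) = 2, rank((A + 4I)^2) = 1, rank((A + 4I)^3) = 0. The eigenspace has dimension 3 - 2 = 1, so there is 1 Jordan block; the rank sequence gives block sizes [3].

Assembling the blocks gives the Jordan form J above.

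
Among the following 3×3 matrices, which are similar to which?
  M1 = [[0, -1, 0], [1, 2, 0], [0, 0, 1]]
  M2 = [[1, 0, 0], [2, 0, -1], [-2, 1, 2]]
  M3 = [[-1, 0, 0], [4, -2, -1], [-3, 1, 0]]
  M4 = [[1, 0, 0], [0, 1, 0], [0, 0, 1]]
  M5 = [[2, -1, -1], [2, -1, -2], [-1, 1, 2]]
3 classes: {M1, M2, M5}, {M3}, {M4}

Characteristic polynomials: χ_{M1} = (x - 1)^3, χ_{M2} = (x - 1)^3, χ_{M3} = (x + 1)^3, χ_{M4} = (x - 1)^3, χ_{M5} = (x - 1)^3.

{M1, M2, M5}: invariant factors x - 1, (x - 1)^2.

{M3}: invariant factors (x + 1)^3.

{M4}: invariant factors x - 1, x - 1, x - 1.

Matrices are similar if and only if their invariant-factor lists agree; the partition into similarity classes is {M1, M2, M5}, {M3}, {M4}.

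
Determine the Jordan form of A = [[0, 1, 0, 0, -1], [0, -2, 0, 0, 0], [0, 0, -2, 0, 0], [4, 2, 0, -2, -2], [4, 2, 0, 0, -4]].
The characteristic polynomial is det(xI - A) = (x + 2)^5, so the eigenvalues are -2 (algebraic multiplicity 5).

For λ = -2: rank(A + 2I) = 1, rank((A + 2I)^2) = 0. The eigenspace has dimension 5 - 1 = 4, so there are 4 Jordan blocks; the rank sequence gives block sizes [2, 1, 1, 1].

Assembling the blocks gives the Jordan form J above.

J = [[-2, 1, 0, 0, 0], [0, -2, 0, 0, 0], [0, 0, -2, 0, 0], [0, 0, 0, -2, 0], [0, 0, 0, 0, -2]]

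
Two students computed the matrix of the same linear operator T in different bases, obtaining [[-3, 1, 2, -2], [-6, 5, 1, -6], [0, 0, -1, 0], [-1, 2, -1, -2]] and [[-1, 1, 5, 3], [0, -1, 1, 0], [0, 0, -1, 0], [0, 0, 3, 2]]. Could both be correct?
Two matrices over a field are similar if and only if they have the same invariant factors.

Both A and B have characteristic polynomial (x - 2)(x + 1)^3 and minimal polynomial (x - 2)(x + 1)^3. Computing further, both have invariant factors (x - 2)(x + 1)^3. Hence A and B are similar.

Yes.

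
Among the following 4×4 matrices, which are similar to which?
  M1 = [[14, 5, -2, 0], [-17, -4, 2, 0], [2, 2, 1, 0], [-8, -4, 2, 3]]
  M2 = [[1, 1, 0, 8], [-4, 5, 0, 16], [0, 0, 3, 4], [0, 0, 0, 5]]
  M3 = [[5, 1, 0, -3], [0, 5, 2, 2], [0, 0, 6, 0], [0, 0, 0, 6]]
2 classes: {M1, M2}, {M3}

Characteristic polynomials: χ_{M1} = (x - 5)(x - 3)^3, χ_{M2} = (x - 5)(x - 3)^3, χ_{M3} = (x - 6)^2(x - 5)^2.

{M1, M2}: invariant factors x - 3, (x - 5)(x - 3)^2.

{M3}: invariant factors x - 6, (x - 6)(x - 5)^2.

Matrices are similar if and only if their invariant-factor lists agree; the partition into similarity classes is {M1, M2}, {M3}.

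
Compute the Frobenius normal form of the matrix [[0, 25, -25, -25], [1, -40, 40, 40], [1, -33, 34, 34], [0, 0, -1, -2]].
R = [[0, 0, 0, -25], [1, 0, 0, 40], [0, 1, 0, -6], [0, 0, 1, -8]]

The invariant factors of A (the non-unit diagonal entries of the Smith normal form of xI - A over ℚ[x]) are (x - 1)^2(x + 5)^2, each dividing the next. The characteristic polynomial is their product, (x - 1)^2(x + 5)^2.

The rational canonical form is the block-diagonal matrix of companion matrices C(f_i):
R = [[0, 0, 0, -25], [1, 0, 0, 40], [0, 1, 0, -6], [0, 0, 1, -8]].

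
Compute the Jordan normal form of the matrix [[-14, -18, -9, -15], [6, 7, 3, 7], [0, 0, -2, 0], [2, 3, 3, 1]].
J = [[-2, 1, 0, 0], [0, -2, 1, 0], [0, 0, -2, 0], [0, 0, 0, -2]]

The characteristic polynomial is det(xI - A) = (x + 2)^4, so the eigenvalues are -2 (algebraic multiplicity 4).

For λ = -2: rank(A + 2I) = 2, rank((A + 2I)^2) = 1, rank((A + 2I)^3) = 0. The eigenspace has dimension 4 - 2 = 2, so there are 2 Jordan blocks; the rank sequence gives block sizes [3, 1].

Assembling the blocks gives the Jordan form J above.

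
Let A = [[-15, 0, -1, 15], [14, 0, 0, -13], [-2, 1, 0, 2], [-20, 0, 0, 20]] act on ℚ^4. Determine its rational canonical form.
The invariant factors of A (the non-unit diagonal entries of the Smith normal form of xI - A over ℚ[x]) are (x - 5)(x + 2)(x^2 - 2x + 2), each dividing the next. The characteristic polynomial is their product, (x - 5)(x + 2)(x^2 - 2x + 2).

The rational canonical form is the block-diagonal matrix of companion matrices C(f_i):
R = [[0, 0, 0, 20], [1, 0, 0, -14], [0, 1, 0, 2], [0, 0, 1, 5]].

Note the characteristic polynomial does not split into linear factors over ℚ, so A has no Jordan form over ℚ; the rational canonical form exists over any field.

R = [[0, 0, 0, 20], [1, 0, 0, -14], [0, 1, 0, 2], [0, 0, 1, 5]]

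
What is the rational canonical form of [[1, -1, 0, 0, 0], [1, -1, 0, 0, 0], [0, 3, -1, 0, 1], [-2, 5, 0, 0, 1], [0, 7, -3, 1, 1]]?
R = [[0, 0, 0, 0, 0], [1, 0, 0, 0, 0], [0, 1, 0, 0, 1], [0, 0, 1, 0, -1], [0, 0, 0, 1, 0]]

The invariant factors of A (the non-unit diagonal entries of the Smith normal form of xI - A over ℚ[x]) are x^2(x^3 + x - 1), each dividing the next. The characteristic polynomial is their product, x^2(x^3 + x - 1).

The rational canonical form is the block-diagonal matrix of companion matrices C(f_i):
R = [[0, 0, 0, 0, 0], [1, 0, 0, 0, 0], [0, 1, 0, 0, 1], [0, 0, 1, 0, -1], [0, 0, 0, 1, 0]].

Note the characteristic polynomial does not split into linear factors over ℚ, so A has no Jordan form over ℚ; the rational canonical form exists over any field.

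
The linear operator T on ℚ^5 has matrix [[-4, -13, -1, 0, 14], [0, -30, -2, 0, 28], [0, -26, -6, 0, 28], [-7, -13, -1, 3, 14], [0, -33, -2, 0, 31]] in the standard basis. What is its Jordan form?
J = [[-4, 1, 0, 0, 0], [0, -4, 0, 0, 0], [0, 0, -4, 0, 0], [0, 0, 0, 3, 0], [0, 0, 0, 0, 3]]

The characteristic polynomial is det(xI - A) = (x - 3)^2(x + 4)^3, so the eigenvalues are -4 (algebraic multiplicity 3), 3 (algebraic multiplicity 2).

For λ = -4: rank(A + 4I) = 3, rank((A + 4I)^2) = 2. The eigenspace has dimension 5 - 3 = 2, so there are 2 Jordan blocks; the rank sequence gives block sizes [2, 1].

For λ = 3: rank(A - 3I) = 3. The eigenspace has dimension 5 - 3 = 2, so there are 2 Jordan blocks; the rank sequence gives block sizes [1, 1].

Assembling the blocks gives the Jordan form J above.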